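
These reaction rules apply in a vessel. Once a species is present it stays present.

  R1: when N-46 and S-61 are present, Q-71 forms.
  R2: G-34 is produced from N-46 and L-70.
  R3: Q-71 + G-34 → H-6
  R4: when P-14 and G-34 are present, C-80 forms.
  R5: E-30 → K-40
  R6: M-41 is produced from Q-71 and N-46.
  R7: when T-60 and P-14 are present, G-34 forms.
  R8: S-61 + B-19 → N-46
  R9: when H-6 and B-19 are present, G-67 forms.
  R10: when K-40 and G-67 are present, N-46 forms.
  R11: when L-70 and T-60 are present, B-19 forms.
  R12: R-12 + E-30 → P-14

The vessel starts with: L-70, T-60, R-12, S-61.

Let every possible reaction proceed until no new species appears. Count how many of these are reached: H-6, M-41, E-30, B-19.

3

L-70 and T-60 present → B-19 forms (R11).
S-61 and B-19 present → N-46 forms (R8).
N-46 and S-61 present → Q-71 forms (R1).
N-46 and L-70 present → G-34 forms (R2).
Q-71 and G-34 present → H-6 forms (R3).
Q-71 and N-46 present → M-41 forms (R6).
H-6: reached.
M-41: reached.
No rule produces E-30, and it is not given.
B-19: reached.
Reached: H-6, M-41, and B-19 — 3 of the 4.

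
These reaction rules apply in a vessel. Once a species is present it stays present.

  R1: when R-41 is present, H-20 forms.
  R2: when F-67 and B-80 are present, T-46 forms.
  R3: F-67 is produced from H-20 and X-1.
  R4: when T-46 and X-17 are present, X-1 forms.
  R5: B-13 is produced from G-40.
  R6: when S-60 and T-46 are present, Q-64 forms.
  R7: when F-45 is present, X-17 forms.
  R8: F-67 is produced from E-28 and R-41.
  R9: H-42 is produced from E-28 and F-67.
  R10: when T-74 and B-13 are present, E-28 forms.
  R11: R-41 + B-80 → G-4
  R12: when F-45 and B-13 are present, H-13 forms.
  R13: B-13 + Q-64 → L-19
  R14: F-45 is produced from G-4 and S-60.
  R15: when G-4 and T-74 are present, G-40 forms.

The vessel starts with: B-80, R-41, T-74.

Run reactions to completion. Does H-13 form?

H-13 would need F-45 and B-13 (R12), but F-45 never forms.

No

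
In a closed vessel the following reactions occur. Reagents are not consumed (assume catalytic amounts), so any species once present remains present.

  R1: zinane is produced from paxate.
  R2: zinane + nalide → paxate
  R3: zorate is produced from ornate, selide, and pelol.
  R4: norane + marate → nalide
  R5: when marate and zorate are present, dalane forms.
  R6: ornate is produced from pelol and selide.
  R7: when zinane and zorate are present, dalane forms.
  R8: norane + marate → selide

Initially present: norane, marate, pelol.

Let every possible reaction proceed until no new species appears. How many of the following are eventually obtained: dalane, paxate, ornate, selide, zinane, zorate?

4

norane and marate present → selide forms (R8).
pelol and selide present → ornate forms (R6).
ornate, selide, and pelol present → zorate forms (R3).
marate and zorate present → dalane forms (R5).
dalane: reached.
paxate would need zinane and nalide (R2), but zinane never forms.
ornate: reached.
selide: reached.
zinane would need paxate (R1), but paxate never forms.
zorate: reached.
Reached: dalane, ornate, selide, and zorate — 4 of the 6.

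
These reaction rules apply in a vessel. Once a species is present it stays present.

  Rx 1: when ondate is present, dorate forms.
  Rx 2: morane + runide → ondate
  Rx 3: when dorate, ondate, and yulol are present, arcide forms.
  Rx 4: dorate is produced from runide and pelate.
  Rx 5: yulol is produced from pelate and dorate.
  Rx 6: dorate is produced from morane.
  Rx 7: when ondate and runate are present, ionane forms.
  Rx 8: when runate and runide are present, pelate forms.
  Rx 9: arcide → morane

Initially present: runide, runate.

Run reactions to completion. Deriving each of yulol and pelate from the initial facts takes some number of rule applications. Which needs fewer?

pelate

pelate: runate and runide present → pelate forms (Rx 8). [1 rule application]
yulol: runate and runide present → pelate forms (Rx 8). runide and pelate present → dorate forms (Rx 4). pelate and dorate present → yulol forms (Rx 5). [3 rule applications]
pelate needs fewer.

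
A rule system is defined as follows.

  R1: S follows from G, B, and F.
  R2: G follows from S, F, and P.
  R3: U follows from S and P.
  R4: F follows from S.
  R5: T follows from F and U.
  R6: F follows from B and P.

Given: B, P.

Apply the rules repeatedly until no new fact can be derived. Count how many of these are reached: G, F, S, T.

1

From B and P, R6 gives F.
G would need S, F, and P (R2), but S is never established.
F: reached.
S would need G, B, and F (R1), but G is never established.
T would need F and U (R5), but U is never established.
Reached: F — 1 of the 4.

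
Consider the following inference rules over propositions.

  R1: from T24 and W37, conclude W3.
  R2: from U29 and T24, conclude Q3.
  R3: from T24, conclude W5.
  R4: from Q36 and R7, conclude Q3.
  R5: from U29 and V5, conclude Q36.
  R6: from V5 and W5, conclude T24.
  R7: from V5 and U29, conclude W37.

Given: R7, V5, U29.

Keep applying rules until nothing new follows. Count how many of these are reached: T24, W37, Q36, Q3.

3

From U29 and V5, R5 gives Q36.
From V5 and U29, R7 gives W37.
From Q36 and R7, R4 gives Q3.
T24 would need V5 and W5 (R6), but W5 is never established.
W37: reached.
Q36: reached.
Q3: reached.
Reached: W37, Q36, and Q3 — 3 of the 4.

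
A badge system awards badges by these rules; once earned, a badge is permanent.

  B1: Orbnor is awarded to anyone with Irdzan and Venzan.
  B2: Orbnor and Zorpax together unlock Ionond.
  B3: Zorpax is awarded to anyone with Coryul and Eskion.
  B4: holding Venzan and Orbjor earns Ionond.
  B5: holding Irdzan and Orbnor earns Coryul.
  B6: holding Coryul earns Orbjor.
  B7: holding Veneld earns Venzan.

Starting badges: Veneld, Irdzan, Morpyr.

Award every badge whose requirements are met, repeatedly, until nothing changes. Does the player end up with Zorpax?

Zorpax would need Coryul and Eskion (B3), but Eskion is never earned.

No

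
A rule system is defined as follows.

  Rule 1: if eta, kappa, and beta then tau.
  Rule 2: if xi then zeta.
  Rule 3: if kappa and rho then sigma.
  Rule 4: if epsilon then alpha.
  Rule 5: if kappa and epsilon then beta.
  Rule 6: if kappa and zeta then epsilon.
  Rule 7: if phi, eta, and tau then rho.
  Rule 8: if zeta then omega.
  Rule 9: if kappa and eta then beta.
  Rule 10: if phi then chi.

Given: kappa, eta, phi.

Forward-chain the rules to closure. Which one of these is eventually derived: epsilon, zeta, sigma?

sigma

kappa and eta hold, so beta follows (Rule 9).
eta, kappa, and beta hold, so tau follows (Rule 1).
phi, eta, and tau hold, so rho follows (Rule 7).
From kappa and rho, Rule 3 gives sigma.
zeta would need xi (Rule 2), but xi is never established. epsilon would need kappa and zeta (Rule 6), but zeta is never established.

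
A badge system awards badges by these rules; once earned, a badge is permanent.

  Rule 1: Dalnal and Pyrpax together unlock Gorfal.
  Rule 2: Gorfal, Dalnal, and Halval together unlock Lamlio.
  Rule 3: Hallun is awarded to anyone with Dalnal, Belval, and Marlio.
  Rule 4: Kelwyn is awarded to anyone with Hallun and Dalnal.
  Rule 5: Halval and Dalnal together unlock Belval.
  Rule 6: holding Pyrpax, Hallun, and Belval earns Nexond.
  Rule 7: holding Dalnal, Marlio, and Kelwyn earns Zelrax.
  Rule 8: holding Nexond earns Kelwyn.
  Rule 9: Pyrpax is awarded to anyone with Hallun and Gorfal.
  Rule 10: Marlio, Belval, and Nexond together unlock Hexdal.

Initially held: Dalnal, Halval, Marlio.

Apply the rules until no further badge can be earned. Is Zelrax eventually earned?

With Halval and Dalnal, Belval is earned (Rule 5).
With Dalnal, Belval, and Marlio, Hallun is earned (Rule 3).
With Hallun and Dalnal, Kelwyn is earned (Rule 4).
With Dalnal, Marlio, and Kelwyn, Zelrax is earned (Rule 7).

Yes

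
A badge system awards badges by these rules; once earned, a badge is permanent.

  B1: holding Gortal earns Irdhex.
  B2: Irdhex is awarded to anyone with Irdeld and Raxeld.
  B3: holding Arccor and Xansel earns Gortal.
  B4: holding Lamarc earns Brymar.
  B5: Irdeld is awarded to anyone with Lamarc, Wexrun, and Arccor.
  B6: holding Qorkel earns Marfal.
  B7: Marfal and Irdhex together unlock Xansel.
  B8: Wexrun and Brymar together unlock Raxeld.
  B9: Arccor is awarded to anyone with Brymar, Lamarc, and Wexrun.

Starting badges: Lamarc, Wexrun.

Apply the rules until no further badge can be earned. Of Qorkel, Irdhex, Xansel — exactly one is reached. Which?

Irdhex

With Lamarc, Brymar is earned (B4).
With Brymar, Lamarc, and Wexrun, Arccor is earned (B9).
With Wexrun and Brymar, Raxeld is earned (B8).
With Lamarc, Wexrun, and Arccor, Irdeld is earned (B5).
With Irdeld and Raxeld, Irdhex is earned (B2).
Xansel would need Marfal and Irdhex (B7), but Marfal is never earned. No rule produces Qorkel, and it is not given.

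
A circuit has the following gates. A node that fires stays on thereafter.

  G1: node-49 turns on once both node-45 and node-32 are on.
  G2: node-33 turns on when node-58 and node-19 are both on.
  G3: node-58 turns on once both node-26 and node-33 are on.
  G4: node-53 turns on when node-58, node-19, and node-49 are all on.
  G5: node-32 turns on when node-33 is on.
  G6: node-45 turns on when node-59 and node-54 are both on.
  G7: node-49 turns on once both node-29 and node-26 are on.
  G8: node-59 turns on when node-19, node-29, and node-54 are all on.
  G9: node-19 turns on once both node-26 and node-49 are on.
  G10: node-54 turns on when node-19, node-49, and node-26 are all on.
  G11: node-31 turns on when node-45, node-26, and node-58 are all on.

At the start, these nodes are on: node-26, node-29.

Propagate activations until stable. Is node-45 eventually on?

Yes

node-29 and node-26 are on, so node-49 turns on (G7).
node-26 and node-49 are on, so node-19 turns on (G9).
node-19, node-49, and node-26 are on, so node-54 turns on (G10).
G8: node-19, node-29, and node-54 on → node-59 on.
G6: node-59 and node-54 on → node-45 on.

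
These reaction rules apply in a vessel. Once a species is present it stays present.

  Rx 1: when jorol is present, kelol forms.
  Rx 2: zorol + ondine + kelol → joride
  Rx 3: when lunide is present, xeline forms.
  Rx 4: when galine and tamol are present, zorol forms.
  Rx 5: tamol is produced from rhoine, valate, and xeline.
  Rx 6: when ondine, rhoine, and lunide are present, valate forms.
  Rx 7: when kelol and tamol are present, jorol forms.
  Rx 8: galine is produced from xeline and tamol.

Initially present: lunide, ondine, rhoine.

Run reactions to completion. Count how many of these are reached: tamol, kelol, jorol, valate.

2

lunide present → xeline forms (Rx 3).
ondine, rhoine, and lunide present → valate forms (Rx 6).
rhoine, valate, and xeline present → tamol forms (Rx 5).
tamol: reached.
kelol would need jorol (Rx 1), but jorol never forms.
jorol would need kelol and tamol (Rx 7), but kelol never forms.
valate: reached.
Reached: tamol and valate — 2 of the 4.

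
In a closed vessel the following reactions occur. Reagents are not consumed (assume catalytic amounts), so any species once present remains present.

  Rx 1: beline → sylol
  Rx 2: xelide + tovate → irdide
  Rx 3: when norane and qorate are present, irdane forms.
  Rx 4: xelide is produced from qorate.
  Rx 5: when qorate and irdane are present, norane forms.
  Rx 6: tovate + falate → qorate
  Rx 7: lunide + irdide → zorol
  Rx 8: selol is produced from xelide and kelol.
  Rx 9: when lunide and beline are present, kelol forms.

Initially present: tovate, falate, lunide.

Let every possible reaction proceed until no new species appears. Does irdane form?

No

irdane would need norane and qorate (Rx 3), but norane never forms.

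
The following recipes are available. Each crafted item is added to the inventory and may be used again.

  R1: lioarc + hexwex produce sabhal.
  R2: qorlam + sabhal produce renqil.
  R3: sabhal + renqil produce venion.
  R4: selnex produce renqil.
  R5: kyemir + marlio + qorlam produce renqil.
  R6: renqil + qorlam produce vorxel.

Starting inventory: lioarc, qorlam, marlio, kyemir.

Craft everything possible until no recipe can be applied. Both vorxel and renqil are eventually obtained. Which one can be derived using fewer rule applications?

renqil

renqil: Using R5, kyemir, marlio, and qorlam make renqil. [1 rule application]
vorxel: kyemir + marlio + qorlam → renqil (R5). renqil + qorlam → vorxel (R6). [2 rule applications]
renqil needs fewer.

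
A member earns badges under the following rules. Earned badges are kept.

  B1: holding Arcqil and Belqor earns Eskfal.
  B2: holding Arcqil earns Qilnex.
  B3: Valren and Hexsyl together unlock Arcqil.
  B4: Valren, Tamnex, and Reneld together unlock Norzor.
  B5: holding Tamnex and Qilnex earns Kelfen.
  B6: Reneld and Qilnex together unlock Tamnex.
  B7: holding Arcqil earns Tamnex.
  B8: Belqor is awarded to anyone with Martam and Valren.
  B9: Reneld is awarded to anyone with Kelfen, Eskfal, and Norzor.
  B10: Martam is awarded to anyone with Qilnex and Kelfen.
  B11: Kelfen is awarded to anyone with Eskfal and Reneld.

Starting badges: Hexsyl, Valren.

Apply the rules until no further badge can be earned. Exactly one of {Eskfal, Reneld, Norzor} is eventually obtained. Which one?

Eskfal

With Valren and Hexsyl, Arcqil is earned (B3).
With Arcqil, Qilnex is earned (B2).
With Arcqil, Tamnex is earned (B7).
With Tamnex and Qilnex, Kelfen is earned (B5).
With Qilnex and Kelfen, Martam is earned (B10).
With Martam and Valren, Belqor is earned (B8).
With Arcqil and Belqor, Eskfal is earned (B1).
Norzor would need Valren, Tamnex, and Reneld (B4), but Reneld is never earned. Reneld would need Kelfen, Eskfal, and Norzor (B9), but Norzor is never earned.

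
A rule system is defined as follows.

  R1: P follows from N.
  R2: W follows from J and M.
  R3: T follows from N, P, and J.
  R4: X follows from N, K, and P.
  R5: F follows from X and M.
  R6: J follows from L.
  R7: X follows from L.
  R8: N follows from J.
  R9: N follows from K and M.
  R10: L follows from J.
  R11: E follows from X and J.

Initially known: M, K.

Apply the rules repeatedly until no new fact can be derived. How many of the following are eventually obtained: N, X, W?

2

From K and M, R9 gives N.
N holds, so P follows (R1).
From N, K, and P, R4 gives X.
N: reached.
X: reached.
W would need J and M (R2), but J is never established.
Reached: N and X — 2 of the 3.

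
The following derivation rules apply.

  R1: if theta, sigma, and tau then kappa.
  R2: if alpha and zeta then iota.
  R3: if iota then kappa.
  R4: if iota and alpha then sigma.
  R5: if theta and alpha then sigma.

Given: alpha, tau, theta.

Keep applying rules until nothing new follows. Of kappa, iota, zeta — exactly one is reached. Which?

kappa

From theta and alpha, R5 gives sigma.
theta, sigma, and tau hold, so kappa follows (R1).
iota would need alpha and zeta (R2), but zeta is never established. No rule produces zeta, and it is not given.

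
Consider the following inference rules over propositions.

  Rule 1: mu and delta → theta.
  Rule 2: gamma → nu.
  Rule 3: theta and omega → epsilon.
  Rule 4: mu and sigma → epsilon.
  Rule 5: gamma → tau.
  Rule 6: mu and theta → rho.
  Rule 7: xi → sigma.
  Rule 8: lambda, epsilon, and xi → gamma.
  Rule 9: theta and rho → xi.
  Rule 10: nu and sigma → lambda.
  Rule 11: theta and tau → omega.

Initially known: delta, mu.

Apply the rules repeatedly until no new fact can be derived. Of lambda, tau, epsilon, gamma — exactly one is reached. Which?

From mu and delta, Rule 1 gives theta.
From mu and theta, Rule 6 gives rho.
theta and rho hold, so xi follows (Rule 9).
From xi, Rule 7 gives sigma.
From mu and sigma, Rule 4 gives epsilon.
tau would need gamma (Rule 5), but gamma is never established. lambda would need nu and sigma (Rule 10), but nu is never established. gamma would need lambda, epsilon, and xi (Rule 8), but lambda is never established.

epsilon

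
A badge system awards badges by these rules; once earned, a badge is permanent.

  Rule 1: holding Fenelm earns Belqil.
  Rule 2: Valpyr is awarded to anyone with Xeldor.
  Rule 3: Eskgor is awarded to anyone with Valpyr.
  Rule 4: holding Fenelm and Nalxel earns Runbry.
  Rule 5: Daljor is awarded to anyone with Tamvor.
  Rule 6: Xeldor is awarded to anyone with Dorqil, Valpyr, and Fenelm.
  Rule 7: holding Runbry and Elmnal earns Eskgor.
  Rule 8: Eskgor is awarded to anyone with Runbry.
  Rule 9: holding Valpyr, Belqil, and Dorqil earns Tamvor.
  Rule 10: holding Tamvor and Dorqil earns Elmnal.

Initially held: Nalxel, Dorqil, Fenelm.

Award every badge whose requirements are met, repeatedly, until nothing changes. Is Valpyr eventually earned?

Valpyr would need Xeldor (Rule 2), but Xeldor is never earned.

No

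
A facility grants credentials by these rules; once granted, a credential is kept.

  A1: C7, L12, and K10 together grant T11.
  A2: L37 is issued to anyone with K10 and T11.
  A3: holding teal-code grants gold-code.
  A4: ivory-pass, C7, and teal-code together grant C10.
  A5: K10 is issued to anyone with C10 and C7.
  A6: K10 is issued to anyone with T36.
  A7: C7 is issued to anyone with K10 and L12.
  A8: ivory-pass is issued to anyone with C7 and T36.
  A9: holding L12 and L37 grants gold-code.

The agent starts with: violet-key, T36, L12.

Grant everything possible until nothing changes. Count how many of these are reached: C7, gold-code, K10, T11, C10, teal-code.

Holding T36 grants K10 (A6).
Holding K10 and L12 grants C7 (A7).
Holding C7, L12, and K10 grants T11 (A1).
Holding K10 and T11 grants L37 (A2).
Holding L12 and L37 grants gold-code (A9).
C7: reached.
gold-code: reached.
K10: reached.
T11: reached.
C10 would need ivory-pass, C7, and teal-code (A4), but teal-code is never granted.
No rule produces teal-code, and it is not given.
Reached: C7, gold-code, K10, and T11 — 4 of the 6.

4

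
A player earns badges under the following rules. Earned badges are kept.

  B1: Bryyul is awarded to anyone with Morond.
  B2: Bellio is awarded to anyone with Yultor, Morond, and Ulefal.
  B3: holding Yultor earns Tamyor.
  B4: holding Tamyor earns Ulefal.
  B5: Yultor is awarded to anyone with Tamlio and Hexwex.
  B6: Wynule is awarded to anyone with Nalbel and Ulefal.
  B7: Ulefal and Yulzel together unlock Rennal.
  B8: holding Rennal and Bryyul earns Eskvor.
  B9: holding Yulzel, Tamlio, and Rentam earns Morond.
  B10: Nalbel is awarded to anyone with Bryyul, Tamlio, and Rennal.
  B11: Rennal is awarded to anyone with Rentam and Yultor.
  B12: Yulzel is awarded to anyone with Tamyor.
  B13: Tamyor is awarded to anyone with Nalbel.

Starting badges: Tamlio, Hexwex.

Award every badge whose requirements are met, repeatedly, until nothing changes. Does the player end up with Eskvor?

Eskvor would need Rennal and Bryyul (B8), but Bryyul is never earned.

No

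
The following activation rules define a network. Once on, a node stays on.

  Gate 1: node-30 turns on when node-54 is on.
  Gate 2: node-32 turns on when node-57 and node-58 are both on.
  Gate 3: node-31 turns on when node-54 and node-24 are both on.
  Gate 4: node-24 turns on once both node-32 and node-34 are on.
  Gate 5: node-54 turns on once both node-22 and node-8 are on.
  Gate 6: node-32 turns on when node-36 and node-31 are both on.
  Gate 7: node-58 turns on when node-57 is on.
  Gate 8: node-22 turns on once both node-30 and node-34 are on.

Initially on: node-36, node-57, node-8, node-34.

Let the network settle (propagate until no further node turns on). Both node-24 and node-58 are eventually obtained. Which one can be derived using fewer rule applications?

node-58

node-58: Gate 7: node-57 on → node-58 on. [1 rule application]
node-24: node-57 is on, so node-58 turns on (Gate 7). Gate 2: node-57 and node-58 on → node-32 on. Gate 4: node-32 and node-34 on → node-24 on. [3 rule applications]
node-58 needs fewer.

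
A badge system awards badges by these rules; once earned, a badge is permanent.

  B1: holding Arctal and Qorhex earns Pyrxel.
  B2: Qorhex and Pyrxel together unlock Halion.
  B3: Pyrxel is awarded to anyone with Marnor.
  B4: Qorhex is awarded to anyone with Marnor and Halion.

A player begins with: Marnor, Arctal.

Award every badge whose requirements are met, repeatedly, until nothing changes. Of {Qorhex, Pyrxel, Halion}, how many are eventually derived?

1

With Marnor, Pyrxel is earned (B3).
Qorhex would need Marnor and Halion (B4), but Halion is never earned.
Pyrxel: reached.
Halion would need Qorhex and Pyrxel (B2), but Qorhex is never earned.
Reached: Pyrxel — 1 of the 3.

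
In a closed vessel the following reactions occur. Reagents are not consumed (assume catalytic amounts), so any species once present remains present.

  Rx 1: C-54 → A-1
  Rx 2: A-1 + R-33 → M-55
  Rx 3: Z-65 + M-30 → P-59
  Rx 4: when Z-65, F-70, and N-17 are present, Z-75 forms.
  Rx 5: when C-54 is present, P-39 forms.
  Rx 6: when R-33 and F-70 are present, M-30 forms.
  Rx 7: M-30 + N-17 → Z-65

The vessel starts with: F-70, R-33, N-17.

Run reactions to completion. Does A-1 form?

A-1 would need C-54 (Rx 1), but C-54 never forms.

No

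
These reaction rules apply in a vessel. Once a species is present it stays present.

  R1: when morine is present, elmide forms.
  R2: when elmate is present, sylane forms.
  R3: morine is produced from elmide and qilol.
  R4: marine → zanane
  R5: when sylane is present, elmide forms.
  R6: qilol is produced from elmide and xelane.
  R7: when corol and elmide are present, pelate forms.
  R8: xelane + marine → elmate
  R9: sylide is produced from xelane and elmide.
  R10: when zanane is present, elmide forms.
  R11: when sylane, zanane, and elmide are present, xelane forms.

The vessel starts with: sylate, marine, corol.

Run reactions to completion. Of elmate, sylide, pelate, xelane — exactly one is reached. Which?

marine present → zanane forms (R4).
zanane present → elmide forms (R10).
corol and elmide present → pelate forms (R7).
xelane would need sylane, zanane, and elmide (R11), but sylane never forms. elmate would need xelane and marine (R8), but xelane never forms. sylide would need xelane and elmide (R9), but xelane never forms.

pelate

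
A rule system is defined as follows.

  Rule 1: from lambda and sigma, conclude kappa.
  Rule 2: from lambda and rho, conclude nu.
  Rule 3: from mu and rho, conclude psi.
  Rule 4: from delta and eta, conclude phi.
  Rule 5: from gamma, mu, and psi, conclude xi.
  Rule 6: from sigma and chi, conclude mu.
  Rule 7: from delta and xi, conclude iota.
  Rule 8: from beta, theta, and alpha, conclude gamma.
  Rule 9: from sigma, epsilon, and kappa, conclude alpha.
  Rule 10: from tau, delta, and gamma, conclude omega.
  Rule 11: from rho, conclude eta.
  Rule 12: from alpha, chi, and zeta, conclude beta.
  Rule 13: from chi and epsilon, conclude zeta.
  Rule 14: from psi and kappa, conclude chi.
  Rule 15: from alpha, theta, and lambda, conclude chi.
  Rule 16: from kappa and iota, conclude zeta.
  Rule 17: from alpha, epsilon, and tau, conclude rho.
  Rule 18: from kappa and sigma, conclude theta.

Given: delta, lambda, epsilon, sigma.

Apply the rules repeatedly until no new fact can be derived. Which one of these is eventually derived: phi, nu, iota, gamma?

gamma

From lambda and sigma, Rule 1 gives kappa.
sigma, epsilon, and kappa hold, so alpha follows (Rule 9).
kappa and sigma hold, so theta follows (Rule 18).
From alpha, theta, and lambda, Rule 15 gives chi.
chi and epsilon hold, so zeta follows (Rule 13).
alpha, chi, and zeta hold, so beta follows (Rule 12).
From beta, theta, and alpha, Rule 8 gives gamma.
iota would need delta and xi (Rule 7), but xi is never established. phi would need delta and eta (Rule 4), but eta is never established. nu would need lambda and rho (Rule 2), but rho is never established.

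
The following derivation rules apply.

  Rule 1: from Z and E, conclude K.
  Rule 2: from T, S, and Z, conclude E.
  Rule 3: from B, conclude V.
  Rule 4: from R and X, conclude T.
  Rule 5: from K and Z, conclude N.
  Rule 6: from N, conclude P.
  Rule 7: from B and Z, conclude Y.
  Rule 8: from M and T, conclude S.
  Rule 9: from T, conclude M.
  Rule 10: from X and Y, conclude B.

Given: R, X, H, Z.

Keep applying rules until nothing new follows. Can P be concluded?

From R and X, Rule 4 gives T.
T holds, so M follows (Rule 9).
From M and T, Rule 8 gives S.
T, S, and Z hold, so E follows (Rule 2).
From Z and E, Rule 1 gives K.
K and Z hold, so N follows (Rule 5).
From N, Rule 6 gives P.

Yes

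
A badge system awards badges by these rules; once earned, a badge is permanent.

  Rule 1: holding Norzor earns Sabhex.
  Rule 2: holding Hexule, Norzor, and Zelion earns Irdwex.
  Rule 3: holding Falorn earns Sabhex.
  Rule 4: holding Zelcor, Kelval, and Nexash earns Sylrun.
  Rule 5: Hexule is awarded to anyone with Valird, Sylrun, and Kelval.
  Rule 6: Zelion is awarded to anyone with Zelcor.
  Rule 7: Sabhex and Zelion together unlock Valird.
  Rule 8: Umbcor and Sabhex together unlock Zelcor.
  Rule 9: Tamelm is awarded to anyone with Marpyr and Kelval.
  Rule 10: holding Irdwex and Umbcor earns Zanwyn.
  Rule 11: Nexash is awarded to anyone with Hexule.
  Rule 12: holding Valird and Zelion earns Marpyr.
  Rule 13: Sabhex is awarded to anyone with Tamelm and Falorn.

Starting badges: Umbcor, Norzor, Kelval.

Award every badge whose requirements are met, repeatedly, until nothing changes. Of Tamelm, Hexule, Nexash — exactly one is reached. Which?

With Norzor, Sabhex is earned (Rule 1).
With Umbcor and Sabhex, Zelcor is earned (Rule 8).
With Zelcor, Zelion is earned (Rule 6).
With Sabhex and Zelion, Valird is earned (Rule 7).
With Valird and Zelion, Marpyr is earned (Rule 12).
With Marpyr and Kelval, Tamelm is earned (Rule 9).
Hexule would need Valird, Sylrun, and Kelval (Rule 5), but Sylrun is never earned. Nexash would need Hexule (Rule 11), but Hexule is never earned.

Tamelm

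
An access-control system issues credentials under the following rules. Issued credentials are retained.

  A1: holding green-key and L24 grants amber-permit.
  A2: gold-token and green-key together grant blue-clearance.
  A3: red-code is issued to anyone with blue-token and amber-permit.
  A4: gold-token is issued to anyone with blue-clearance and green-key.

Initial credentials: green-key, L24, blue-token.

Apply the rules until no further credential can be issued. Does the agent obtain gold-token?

gold-token would need blue-clearance and green-key (A4), but blue-clearance is never granted.

No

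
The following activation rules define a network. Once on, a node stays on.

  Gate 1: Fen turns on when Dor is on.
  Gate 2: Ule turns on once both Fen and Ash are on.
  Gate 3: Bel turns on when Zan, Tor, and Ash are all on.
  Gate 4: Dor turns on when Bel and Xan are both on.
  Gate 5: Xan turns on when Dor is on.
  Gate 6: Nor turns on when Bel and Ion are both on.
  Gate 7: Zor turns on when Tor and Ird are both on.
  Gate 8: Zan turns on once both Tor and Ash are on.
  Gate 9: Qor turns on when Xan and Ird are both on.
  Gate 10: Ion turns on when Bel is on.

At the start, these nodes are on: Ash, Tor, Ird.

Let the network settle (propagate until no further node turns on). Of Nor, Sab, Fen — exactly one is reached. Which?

Nor

Gate 8: Tor and Ash on → Zan on.
Gate 3: Zan, Tor, and Ash on → Bel on.
Bel is on, so Ion turns on (Gate 10).
Gate 6: Bel and Ion on → Nor on.
No rule produces Sab, and it is not given. Fen would need Dor (Gate 1), but Dor never turns on.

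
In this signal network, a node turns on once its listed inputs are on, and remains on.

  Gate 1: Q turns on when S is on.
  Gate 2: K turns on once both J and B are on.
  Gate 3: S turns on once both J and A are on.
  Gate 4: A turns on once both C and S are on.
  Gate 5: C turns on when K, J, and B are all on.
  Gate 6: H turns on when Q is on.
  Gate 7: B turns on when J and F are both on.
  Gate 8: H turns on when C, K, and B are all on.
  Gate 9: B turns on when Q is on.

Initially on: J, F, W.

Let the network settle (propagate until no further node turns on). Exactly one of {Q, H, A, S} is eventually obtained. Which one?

Gate 7: J and F on → B on.
Gate 2: J and B on → K on.
K, J, and B are on, so C turns on (Gate 5).
C, K, and B are on, so H turns on (Gate 8).
A would need C and S (Gate 4), but S never turns on. Q would need S (Gate 1), but S never turns on. S would need J and A (Gate 3), but A never turns on.

H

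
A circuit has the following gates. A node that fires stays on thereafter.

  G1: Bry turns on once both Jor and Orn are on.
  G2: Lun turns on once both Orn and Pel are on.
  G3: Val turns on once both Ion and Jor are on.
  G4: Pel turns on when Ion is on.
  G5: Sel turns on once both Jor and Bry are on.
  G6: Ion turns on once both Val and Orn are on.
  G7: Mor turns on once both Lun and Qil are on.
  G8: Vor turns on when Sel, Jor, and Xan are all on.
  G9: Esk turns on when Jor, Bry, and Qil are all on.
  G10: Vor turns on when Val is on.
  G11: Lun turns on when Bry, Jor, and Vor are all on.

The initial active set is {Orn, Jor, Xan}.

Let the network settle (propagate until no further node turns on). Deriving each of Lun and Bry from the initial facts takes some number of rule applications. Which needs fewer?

Bry

Bry: Jor and Orn are on, so Bry turns on (G1). [1 rule application]
Lun: Jor and Orn are on, so Bry turns on (G1). G5: Jor and Bry on → Sel on. Sel, Jor, and Xan are on, so Vor turns on (G8). G11: Bry, Jor, and Vor on → Lun on. [4 rule applications]
Bry needs fewer.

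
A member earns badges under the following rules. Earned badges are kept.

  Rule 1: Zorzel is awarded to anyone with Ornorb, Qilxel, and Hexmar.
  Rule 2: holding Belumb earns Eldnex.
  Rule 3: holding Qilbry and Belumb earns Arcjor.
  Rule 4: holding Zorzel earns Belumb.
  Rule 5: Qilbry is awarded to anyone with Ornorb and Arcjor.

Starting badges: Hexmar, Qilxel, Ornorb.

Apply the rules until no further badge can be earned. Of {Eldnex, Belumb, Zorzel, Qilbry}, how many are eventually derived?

3

With Ornorb, Qilxel, and Hexmar, Zorzel is earned (Rule 1).
With Zorzel, Belumb is earned (Rule 4).
With Belumb, Eldnex is earned (Rule 2).
Eldnex: reached.
Belumb: reached.
Zorzel: reached.
Qilbry would need Ornorb and Arcjor (Rule 5), but Arcjor is never earned.
Reached: Eldnex, Belumb, and Zorzel — 3 of the 4.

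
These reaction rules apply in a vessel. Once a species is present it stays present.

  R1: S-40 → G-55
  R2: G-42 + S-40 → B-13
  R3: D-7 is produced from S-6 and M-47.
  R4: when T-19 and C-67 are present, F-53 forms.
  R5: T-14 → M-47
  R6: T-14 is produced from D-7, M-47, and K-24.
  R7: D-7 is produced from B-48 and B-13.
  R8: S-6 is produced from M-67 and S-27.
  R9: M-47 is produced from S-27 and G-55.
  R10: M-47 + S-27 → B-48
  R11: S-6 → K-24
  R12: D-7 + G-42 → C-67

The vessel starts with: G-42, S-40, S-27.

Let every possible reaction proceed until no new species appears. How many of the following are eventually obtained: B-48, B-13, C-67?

G-42 and S-40 present → B-13 forms (R2).
S-40 present → G-55 forms (R1).
S-27 and G-55 present → M-47 forms (R9).
M-47 and S-27 present → B-48 forms (R10).
B-48 and B-13 present → D-7 forms (R7).
D-7 and G-42 present → C-67 forms (R12).
B-48: reached.
B-13: reached.
C-67: reached.
All 3 are reached.

3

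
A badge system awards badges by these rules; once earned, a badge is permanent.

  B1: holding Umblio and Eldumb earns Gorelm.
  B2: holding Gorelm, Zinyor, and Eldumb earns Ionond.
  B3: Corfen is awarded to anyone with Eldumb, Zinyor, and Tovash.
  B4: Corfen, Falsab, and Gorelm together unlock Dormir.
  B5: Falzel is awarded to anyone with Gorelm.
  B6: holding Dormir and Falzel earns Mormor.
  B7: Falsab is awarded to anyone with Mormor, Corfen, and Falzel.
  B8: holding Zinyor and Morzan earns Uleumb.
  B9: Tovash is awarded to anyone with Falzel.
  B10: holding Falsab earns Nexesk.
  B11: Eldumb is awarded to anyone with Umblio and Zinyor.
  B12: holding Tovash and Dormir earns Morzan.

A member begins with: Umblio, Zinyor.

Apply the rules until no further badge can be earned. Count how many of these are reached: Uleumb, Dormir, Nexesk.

0

Uleumb would need Zinyor and Morzan (B8), but Morzan is never earned.
Dormir would need Corfen, Falsab, and Gorelm (B4), but Falsab is never earned.
Nexesk would need Falsab (B10), but Falsab is never earned.
None of the 3 are reached.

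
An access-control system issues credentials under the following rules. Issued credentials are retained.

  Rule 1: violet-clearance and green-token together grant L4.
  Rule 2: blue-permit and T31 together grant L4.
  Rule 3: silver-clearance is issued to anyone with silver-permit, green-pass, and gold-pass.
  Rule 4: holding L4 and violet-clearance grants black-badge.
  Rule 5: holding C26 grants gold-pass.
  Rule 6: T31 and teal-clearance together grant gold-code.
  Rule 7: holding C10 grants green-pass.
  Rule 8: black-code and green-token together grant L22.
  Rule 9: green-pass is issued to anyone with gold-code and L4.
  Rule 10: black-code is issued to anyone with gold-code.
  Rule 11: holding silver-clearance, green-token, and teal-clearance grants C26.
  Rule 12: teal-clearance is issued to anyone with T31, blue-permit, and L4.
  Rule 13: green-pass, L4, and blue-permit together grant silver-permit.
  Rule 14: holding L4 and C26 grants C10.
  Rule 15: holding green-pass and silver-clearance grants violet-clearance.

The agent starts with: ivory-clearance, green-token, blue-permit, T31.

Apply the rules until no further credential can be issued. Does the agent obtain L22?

Holding blue-permit and T31 grants L4 (Rule 2).
Holding T31, blue-permit, and L4 grants teal-clearance (Rule 12).
Holding T31 and teal-clearance grants gold-code (Rule 6).
Holding gold-code grants black-code (Rule 10).
Holding black-code and green-token grants L22 (Rule 8).

Yes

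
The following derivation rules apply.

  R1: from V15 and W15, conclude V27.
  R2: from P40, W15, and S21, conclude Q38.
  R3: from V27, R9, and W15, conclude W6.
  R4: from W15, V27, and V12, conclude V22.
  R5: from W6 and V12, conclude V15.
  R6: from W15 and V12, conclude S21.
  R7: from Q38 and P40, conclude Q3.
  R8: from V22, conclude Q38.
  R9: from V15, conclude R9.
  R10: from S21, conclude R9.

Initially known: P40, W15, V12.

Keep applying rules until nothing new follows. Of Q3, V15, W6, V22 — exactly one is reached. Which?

From W15 and V12, R6 gives S21.
From P40, W15, and S21, R2 gives Q38.
Q38 and P40 hold, so Q3 follows (R7).
V15 would need W6 and V12 (R5), but W6 is never established. V22 would need W15, V27, and V12 (R4), but V27 is never established. W6 would need V27, R9, and W15 (R3), but V27 is never established.

Q3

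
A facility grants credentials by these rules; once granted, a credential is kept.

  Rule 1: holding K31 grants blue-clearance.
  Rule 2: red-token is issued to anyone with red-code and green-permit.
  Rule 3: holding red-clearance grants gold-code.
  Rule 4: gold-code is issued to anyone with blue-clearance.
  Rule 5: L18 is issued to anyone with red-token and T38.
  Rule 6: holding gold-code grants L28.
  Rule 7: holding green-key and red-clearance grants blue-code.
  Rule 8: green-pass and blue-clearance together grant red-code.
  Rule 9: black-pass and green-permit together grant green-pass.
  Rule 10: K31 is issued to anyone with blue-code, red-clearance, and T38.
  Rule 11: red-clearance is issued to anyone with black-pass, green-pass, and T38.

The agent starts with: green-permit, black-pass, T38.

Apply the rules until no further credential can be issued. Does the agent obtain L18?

No

L18 would need red-token and T38 (Rule 5), but red-token is never granted.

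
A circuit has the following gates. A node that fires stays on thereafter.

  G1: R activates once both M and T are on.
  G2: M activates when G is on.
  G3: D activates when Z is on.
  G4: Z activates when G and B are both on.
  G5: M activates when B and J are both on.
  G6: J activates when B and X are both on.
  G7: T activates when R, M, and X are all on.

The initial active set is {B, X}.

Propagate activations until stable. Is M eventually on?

Yes

B and X are on, so J activates (G6).
G5: B and J on → M on.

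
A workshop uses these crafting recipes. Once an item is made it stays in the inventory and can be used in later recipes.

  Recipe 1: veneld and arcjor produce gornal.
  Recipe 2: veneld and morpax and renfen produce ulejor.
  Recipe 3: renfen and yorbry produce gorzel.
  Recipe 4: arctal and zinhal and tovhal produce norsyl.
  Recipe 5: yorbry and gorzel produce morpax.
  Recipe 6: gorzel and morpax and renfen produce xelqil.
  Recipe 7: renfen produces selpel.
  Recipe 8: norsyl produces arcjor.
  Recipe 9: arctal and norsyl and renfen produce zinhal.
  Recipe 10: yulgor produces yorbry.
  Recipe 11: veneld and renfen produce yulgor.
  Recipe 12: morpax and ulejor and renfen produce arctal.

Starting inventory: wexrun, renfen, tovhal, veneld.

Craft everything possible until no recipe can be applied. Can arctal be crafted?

Yes

Using Recipe 11, veneld and renfen make yulgor.
Using Recipe 10, yulgor makes yorbry.
Using Recipe 3, renfen and yorbry make gorzel.
yorbry and gorzel → morpax (Recipe 5).
Using Recipe 2, veneld, morpax, and renfen make ulejor.
morpax and ulejor and renfen → arctal (Recipe 12).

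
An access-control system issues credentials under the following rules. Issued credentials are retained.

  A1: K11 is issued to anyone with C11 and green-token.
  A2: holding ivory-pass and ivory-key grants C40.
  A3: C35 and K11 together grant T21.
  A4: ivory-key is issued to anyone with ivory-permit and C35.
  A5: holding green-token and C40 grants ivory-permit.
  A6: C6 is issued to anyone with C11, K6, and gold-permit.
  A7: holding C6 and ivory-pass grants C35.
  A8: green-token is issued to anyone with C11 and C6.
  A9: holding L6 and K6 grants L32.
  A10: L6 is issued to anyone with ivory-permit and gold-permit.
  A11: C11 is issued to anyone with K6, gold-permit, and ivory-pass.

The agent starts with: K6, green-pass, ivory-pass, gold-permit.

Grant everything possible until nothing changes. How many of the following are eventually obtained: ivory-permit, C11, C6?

2

Holding K6, gold-permit, and ivory-pass grants C11 (A11).
Holding C11, K6, and gold-permit grants C6 (A6).
ivory-permit would need green-token and C40 (A5), but C40 is never granted.
C11: reached.
C6: reached.
Reached: C11 and C6 — 2 of the 3.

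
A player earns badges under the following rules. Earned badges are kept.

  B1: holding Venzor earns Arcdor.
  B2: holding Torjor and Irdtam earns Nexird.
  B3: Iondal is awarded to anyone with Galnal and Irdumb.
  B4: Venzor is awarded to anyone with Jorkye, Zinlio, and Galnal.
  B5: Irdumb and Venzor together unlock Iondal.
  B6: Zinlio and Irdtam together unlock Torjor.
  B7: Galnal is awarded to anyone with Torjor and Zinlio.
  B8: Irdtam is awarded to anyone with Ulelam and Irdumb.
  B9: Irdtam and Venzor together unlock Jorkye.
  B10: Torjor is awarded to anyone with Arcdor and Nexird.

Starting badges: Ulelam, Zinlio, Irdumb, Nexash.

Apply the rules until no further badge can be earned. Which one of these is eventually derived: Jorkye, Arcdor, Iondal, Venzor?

Iondal

With Ulelam and Irdumb, Irdtam is earned (B8).
With Zinlio and Irdtam, Torjor is earned (B6).
With Torjor and Zinlio, Galnal is earned (B7).
With Galnal and Irdumb, Iondal is earned (B3).
Jorkye would need Irdtam and Venzor (B9), but Venzor is never earned. Arcdor would need Venzor (B1), but Venzor is never earned. Venzor would need Jorkye, Zinlio, and Galnal (B4), but Jorkye is never earned.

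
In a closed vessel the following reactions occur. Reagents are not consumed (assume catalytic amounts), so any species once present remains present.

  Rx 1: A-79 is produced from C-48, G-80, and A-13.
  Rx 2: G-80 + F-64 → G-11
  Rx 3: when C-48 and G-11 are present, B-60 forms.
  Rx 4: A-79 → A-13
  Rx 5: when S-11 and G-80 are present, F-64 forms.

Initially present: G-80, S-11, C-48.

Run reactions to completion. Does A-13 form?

No

A-13 would need A-79 (Rx 4), but A-79 never forms.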